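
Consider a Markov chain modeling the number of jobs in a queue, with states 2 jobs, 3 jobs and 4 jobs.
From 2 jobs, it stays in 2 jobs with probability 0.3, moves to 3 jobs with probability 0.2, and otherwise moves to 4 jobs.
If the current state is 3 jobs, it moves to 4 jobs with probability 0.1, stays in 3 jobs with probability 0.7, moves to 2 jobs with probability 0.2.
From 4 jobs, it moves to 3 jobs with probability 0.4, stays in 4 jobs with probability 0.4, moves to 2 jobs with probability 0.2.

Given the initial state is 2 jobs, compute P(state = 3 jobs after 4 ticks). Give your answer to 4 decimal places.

0.4976

Propagate the distribution vector 4 ticks from 2 jobs.
After 0 ticks: (1.0000, 0.0000, 0.0000)
After 1 tick: (0.3000, 0.2000, 0.5000)
After 2 ticks: (0.2300, 0.4000, 0.3700)
After 3 ticks: (0.2230, 0.4740, 0.3030)
After 4 ticks: (0.2223, 0.4976, 0.2801)
P(in 3 jobs after 4 ticks) = 0.4976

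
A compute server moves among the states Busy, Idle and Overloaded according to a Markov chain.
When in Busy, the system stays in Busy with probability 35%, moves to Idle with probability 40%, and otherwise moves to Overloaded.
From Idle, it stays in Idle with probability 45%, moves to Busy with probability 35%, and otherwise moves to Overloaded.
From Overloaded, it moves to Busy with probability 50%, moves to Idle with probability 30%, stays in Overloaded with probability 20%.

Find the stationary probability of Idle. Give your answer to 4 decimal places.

0.3980

Let the stationary distribution be π with π = πP and π_1 + π_2 + π_3 = 1.
π_1 = 0.35·π_1 + 0.35·π_2 + 0.5·π_3
π_2 = 0.4·π_1 + 0.45·π_2 + 0.3·π_3
Solving with the normalization constraint gives π = (0.3829, 0.3980, 0.2191).
So the stationary probability of Idle is 0.3980.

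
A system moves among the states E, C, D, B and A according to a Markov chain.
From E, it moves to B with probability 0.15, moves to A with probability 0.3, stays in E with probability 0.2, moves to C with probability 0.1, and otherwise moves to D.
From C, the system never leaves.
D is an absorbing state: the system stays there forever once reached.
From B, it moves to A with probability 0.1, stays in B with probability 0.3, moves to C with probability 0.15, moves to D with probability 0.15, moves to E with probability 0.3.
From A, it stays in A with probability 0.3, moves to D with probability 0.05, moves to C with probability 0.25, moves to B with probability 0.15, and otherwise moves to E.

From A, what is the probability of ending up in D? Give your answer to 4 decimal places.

0.3744

Let h(s) be the probability of absorption at D starting from transient state s. Then h(D) = 1 and h(C) = 0. By first-step analysis:
h(E) = 0.2·h(E) + 0.1·0 + 0.25·1 + 0.15·h(B) + 0.3·h(A)
h(B) = 0.3·h(E) + 0.15·0 + 0.15·1 + 0.3·h(B) + 0.1·h(A)
h(A) = 0.25·h(E) + 0.25·0 + 0.05·1 + 0.15·h(B) + 0.3·h(A)
Solving: h(E) = 0.5471, h(B) = 0.5022, h(A) = 0.3744.
Starting from A, the probability is 0.3744.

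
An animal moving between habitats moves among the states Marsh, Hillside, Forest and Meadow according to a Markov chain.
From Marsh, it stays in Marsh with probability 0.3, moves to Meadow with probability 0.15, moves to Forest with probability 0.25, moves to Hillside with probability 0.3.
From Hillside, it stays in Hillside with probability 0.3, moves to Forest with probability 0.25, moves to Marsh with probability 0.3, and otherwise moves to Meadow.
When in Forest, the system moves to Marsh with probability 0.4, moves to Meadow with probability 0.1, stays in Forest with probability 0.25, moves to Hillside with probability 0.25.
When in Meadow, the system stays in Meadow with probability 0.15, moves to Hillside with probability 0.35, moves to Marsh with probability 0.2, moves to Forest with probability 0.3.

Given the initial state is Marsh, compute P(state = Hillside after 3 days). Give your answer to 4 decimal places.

Propagate the distribution vector 3 days from Marsh.
After 0 days: (1.0000, 0.0000, 0.0000, 0.0000)
After 1 day: (0.3000, 0.3000, 0.2500, 0.1500)
After 2 days: (0.3100, 0.2950, 0.2575, 0.1375)
After 3 days: (0.3120, 0.2940, 0.2569, 0.1371)
P(in Hillside after 3 days) = 0.2940

0.2940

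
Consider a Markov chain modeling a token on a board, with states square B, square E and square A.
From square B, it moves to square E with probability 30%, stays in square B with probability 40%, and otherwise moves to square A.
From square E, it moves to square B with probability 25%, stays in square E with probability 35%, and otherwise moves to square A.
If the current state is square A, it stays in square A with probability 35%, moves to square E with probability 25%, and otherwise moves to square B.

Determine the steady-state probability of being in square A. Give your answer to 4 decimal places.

0.3471

Let the stationary distribution be π with π = πP and π_1 + π_2 + π_3 = 1.
π_1 = 0.4·π_1 + 0.25·π_2 + 0.4·π_3
π_2 = 0.3·π_1 + 0.35·π_2 + 0.25·π_3
Solving with the normalization constraint gives π = (0.3554, 0.2975, 0.3471).
So the stationary probability of square A is 0.3471.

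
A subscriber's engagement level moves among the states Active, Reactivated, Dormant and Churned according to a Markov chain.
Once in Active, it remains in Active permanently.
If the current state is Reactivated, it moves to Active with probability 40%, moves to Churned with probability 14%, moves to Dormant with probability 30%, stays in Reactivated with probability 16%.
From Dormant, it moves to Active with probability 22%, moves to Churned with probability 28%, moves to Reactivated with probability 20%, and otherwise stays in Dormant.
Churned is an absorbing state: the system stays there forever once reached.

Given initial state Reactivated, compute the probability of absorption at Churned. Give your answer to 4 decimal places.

Let h(s) be the probability of absorption at Churned starting from transient state s. Then h(Churned) = 1 and h(Active) = 0. By first-step analysis:
h(Reactivated) = 0.4·0 + 0.16·h(Reactivated) + 0.3·h(Dormant) + 0.14·1
h(Dormant) = 0.22·0 + 0.2·h(Reactivated) + 0.3·h(Dormant) + 0.28·1
Solving: h(Reactivated) = 0.3447, h(Dormant) = 0.4985.
Starting from Reactivated, the probability is 0.3447.

0.3447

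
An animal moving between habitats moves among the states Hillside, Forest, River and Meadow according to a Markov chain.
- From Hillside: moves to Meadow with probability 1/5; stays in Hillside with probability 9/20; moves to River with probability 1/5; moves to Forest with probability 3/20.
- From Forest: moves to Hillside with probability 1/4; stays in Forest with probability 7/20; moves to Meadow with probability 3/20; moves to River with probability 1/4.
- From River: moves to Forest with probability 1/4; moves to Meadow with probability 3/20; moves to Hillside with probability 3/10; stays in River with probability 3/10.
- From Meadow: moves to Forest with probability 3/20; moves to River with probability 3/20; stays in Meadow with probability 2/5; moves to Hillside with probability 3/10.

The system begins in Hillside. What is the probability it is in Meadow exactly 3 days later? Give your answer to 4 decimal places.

0.2236

Propagate the distribution vector 3 days from Hillside.
After 0 days: (1.0000, 0.0000, 0.0000, 0.0000)
After 1 day: (0.4500, 0.1500, 0.2000, 0.2000)
After 2 days: (0.3600, 0.2000, 0.2175, 0.2225)
After 3 days: (0.3440, 0.2118, 0.2206, 0.2236)
P(in Meadow after 3 days) = 0.2236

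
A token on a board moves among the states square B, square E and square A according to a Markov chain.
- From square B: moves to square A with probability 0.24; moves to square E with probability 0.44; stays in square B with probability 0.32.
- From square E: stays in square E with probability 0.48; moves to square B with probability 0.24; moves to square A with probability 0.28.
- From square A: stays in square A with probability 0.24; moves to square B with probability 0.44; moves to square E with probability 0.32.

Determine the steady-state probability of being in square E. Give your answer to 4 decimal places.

0.4262

Let the stationary distribution be π with π = πP and π_1 + π_2 + π_3 = 1.
π_1 = 0.32·π_1 + 0.24·π_2 + 0.44·π_3
π_2 = 0.44·π_1 + 0.48·π_2 + 0.32·π_3
Solving with the normalization constraint gives π = (0.3167, 0.4262, 0.2570).
So the stationary probability of square E is 0.4262.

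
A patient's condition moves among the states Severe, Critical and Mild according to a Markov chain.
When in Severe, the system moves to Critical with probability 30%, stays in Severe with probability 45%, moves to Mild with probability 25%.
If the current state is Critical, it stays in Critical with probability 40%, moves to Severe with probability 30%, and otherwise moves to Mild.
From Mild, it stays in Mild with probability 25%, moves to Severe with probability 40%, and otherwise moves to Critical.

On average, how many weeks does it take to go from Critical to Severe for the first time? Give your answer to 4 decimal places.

Let t(s) be the expected number of weeks to first reach Severe from state s, with t(Severe) = 0. Conditioning on the first week:
t(Critical) = 1 + 0.4·t(Critical) + 0.3·t(Mild)
t(Mild) = 1 + 0.35·t(Critical) + 0.25·t(Mild)
Solving: t(Critical) = 3.0435, t(Mild) = 2.7536.
Expected weeks from Critical to Severe: 3.0435.

3.0435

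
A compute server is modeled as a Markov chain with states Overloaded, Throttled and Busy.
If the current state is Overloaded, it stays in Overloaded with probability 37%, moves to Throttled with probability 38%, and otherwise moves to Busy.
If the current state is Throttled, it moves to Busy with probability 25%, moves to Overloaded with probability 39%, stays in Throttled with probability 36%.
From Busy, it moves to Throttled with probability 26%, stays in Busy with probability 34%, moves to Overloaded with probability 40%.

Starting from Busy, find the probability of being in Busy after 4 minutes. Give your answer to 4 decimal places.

Propagate the distribution vector 4 minutes from Busy.
After 0 minutes: (0.0000, 0.0000, 1.0000)
After 1 minute: (0.4000, 0.2600, 0.3400)
After 2 minutes: (0.3854, 0.3340, 0.2806)
After 3 minutes: (0.3851, 0.3396, 0.2753)
After 4 minutes: (0.3851, 0.3402, 0.2748)
P(in Busy after 4 minutes) = 0.2748

0.2748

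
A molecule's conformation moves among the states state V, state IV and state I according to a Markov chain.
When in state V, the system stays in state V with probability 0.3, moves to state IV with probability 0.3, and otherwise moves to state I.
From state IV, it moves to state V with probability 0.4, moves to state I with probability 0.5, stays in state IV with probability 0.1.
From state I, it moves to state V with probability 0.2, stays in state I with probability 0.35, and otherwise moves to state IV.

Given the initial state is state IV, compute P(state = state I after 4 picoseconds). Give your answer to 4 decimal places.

Propagate the distribution vector 4 picoseconds from state IV.
After 0 picoseconds: (0.0000, 1.0000, 0.0000)
After 1 picosecond: (0.4000, 0.1000, 0.5000)
After 2 picoseconds: (0.2600, 0.3550, 0.3850)
After 3 picoseconds: (0.2970, 0.2868, 0.4163)
After 4 picoseconds: (0.2871, 0.3051, 0.4079)
P(in state I after 4 picoseconds) = 0.4079

0.4079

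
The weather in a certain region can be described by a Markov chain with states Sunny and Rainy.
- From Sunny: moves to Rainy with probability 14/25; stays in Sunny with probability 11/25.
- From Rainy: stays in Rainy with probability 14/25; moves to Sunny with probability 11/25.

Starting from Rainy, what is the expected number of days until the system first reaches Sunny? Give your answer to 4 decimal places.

2.2727

Let t(s) be the expected number of days to first reach Sunny from state s, with t(Sunny) = 0. Conditioning on the first day:
t(Rainy) = 1 + 0.56·t(Rainy)
Solving: t(Rainy) = 2.2727.
Expected days from Rainy to Sunny: 2.2727.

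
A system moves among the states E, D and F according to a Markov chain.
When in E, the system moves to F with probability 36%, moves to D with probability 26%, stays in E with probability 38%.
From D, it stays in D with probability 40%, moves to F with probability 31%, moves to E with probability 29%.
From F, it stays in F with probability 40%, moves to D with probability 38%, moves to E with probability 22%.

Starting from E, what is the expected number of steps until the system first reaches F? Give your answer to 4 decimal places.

Let t(s) be the expected number of steps to first reach F from state s, with t(F) = 0. Conditioning on the first step:
t(E) = 1 + 0.38·t(E) + 0.26·t(D)
t(D) = 1 + 0.29·t(E) + 0.4·t(D)
Solving: t(E) = 2.8995, t(D) = 3.0681.
Expected steps from E to F: 2.8995.

2.8995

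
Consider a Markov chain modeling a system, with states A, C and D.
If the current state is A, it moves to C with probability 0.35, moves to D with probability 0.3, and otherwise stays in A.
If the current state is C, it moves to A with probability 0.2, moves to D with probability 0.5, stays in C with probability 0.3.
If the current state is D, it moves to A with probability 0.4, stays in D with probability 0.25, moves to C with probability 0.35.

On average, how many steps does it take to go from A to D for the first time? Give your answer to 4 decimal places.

Let t(s) be the expected number of steps to first reach D from state s, with t(D) = 0. Conditioning on the first step:
t(A) = 1 + 0.35·t(A) + 0.35·t(C)
t(C) = 1 + 0.2·t(A) + 0.3·t(C)
Solving: t(A) = 2.7273, t(C) = 2.2078.
Expected steps from A to D: 2.7273.

2.7273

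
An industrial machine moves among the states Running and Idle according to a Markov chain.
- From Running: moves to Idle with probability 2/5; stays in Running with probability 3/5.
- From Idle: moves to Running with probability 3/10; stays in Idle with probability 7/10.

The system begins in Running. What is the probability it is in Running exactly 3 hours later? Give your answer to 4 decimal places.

Propagate the distribution vector 3 hours from Running.
After 0 hours: (1.0000, 0.0000)
After 1 hour: (0.6000, 0.4000)
After 2 hours: (0.4800, 0.5200)
After 3 hours: (0.4440, 0.5560)
P(in Running after 3 hours) = 0.4440

0.4440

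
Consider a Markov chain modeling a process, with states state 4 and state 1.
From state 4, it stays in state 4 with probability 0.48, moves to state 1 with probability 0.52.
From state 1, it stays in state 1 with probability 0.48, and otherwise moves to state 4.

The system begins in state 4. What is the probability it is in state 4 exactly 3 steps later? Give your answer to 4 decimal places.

0.5000

Propagate the distribution vector 3 steps from state 4.
After 0 steps: (1.0000, 0.0000)
After 1 step: (0.4800, 0.5200)
After 2 steps: (0.5008, 0.4992)
After 3 steps: (0.5000, 0.5000)
P(in state 4 after 3 steps) = 0.5000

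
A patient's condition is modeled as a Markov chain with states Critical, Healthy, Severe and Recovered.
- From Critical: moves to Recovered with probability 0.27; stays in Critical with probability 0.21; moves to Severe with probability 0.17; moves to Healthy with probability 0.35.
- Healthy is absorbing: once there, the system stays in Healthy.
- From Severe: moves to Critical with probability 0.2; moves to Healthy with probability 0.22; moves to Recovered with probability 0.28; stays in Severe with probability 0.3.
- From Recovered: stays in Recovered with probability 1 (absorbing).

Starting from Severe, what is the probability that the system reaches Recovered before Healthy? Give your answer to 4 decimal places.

Let h(s) be the probability of absorption at Recovered starting from transient state s. Then h(Recovered) = 1 and h(Healthy) = 0. By first-step analysis:
h(Critical) = 0.21·h(Critical) + 0.35·0 + 0.17·h(Severe) + 0.27·1
h(Severe) = 0.2·h(Critical) + 0.22·0 + 0.3·h(Severe) + 0.28·1
Solving: h(Critical) = 0.4559, h(Severe) = 0.5303.
Starting from Severe, the probability is 0.5303.

0.5303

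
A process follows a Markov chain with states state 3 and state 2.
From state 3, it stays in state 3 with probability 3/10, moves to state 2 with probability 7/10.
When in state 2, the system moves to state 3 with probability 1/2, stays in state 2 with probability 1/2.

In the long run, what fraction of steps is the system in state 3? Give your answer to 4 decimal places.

Let the stationary distribution be π with π = πP and π_1 + π_2 = 1.
π_1 = 0.3·π_1 + 0.5·π_2
Solving with the normalization constraint gives π = (0.4167, 0.5833).
So the stationary probability of state 3 is 0.4167.

0.4167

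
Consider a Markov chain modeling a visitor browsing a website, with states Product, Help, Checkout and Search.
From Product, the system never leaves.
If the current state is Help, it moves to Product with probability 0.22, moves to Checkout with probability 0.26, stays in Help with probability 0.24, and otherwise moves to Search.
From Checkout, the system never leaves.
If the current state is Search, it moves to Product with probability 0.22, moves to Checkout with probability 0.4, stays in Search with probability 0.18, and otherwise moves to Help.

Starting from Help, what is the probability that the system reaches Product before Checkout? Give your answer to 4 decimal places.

Let h(s) be the probability of absorption at Product starting from transient state s. Then h(Product) = 1 and h(Checkout) = 0. By first-step analysis:
h(Help) = 0.22·1 + 0.24·h(Help) + 0.26·0 + 0.28·h(Search)
h(Search) = 0.22·1 + 0.2·h(Help) + 0.4·0 + 0.18·h(Search)
Solving: h(Help) = 0.4267, h(Search) = 0.3724.
Starting from Help, the probability is 0.4267.

0.4267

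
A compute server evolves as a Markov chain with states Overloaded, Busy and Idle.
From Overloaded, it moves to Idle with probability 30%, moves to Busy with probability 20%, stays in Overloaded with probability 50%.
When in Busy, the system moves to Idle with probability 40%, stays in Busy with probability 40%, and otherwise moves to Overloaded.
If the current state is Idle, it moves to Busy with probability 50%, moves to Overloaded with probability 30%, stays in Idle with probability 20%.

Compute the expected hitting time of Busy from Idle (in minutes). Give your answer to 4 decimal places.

Let t(s) be the expected number of minutes to first reach Busy from state s, with t(Busy) = 0. Conditioning on the first minute:
t(Overloaded) = 1 + 0.5·t(Overloaded) + 0.3·t(Idle)
t(Idle) = 1 + 0.3·t(Overloaded) + 0.2·t(Idle)
Solving: t(Overloaded) = 3.5484, t(Idle) = 2.5806.
Expected minutes from Idle to Busy: 2.5806.

2.5806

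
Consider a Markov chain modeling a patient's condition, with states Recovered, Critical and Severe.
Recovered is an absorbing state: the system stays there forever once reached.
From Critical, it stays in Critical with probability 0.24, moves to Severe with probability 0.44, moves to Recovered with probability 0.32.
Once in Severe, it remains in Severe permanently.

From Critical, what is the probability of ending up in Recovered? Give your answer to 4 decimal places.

0.4211

Let h(s) be the probability of absorption at Recovered starting from transient state s. Then h(Recovered) = 1 and h(Severe) = 0. By first-step analysis:
h(Critical) = 0.32·1 + 0.24·h(Critical) + 0.44·0
Solving: h(Critical) = 0.4211.
Starting from Critical, the probability is 0.4211.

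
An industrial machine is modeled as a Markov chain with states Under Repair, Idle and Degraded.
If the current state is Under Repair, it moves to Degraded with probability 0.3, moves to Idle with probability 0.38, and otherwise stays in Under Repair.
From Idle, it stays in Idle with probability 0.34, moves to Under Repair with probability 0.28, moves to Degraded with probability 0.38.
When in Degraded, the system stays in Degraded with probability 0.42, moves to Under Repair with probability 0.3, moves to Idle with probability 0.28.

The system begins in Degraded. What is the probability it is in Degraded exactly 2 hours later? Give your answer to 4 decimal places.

0.3728

Sum over the intermediate state after 1 hour:
P = P(Degraded→Under Repair)·P(Under Repair→Degraded) + P(Degraded→Idle)·P(Idle→Degraded) + P(Degraded→Degraded)·P(Degraded→Degraded)
  = 0.3×0.3 + 0.28×0.38 + 0.42×0.42
  = 0.0900 + 0.1064 + 0.1764 = 0.3728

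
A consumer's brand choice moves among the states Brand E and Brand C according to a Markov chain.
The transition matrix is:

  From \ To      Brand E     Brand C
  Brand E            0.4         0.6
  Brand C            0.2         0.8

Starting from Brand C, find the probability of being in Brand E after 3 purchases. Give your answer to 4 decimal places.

Propagate the distribution vector 3 purchases from Brand C.
After 0 purchases: (0.0000, 1.0000)
After 1 purchase: (0.2000, 0.8000)
After 2 purchases: (0.2400, 0.7600)
After 3 purchases: (0.2480, 0.7520)
P(in Brand E after 3 purchases) = 0.2480

0.2480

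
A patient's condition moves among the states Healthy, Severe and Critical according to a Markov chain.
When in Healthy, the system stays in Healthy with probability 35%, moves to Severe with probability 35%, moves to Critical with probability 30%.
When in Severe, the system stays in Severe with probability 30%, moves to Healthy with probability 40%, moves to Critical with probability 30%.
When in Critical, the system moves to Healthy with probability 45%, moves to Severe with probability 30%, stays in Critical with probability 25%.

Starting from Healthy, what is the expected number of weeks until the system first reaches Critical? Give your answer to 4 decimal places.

Let t(s) be the expected number of weeks to first reach Critical from state s, with t(Critical) = 0. Conditioning on the first week:
t(Healthy) = 1 + 0.35·t(Healthy) + 0.35·t(Severe)
t(Severe) = 1 + 0.4·t(Healthy) + 0.3·t(Severe)
Solving: t(Healthy) = 3.3333, t(Severe) = 3.3333.
Expected weeks from Healthy to Critical: 3.3333.

3.3333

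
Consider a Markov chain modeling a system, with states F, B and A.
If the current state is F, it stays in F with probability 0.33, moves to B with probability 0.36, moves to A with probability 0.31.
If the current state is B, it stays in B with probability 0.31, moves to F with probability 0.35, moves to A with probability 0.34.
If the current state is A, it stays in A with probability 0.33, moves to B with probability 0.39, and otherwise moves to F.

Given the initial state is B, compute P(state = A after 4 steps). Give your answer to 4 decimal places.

0.3271

Propagate the distribution vector 4 steps from B.
After 0 steps: (0.0000, 1.0000, 0.0000)
After 1 step: (0.3500, 0.3100, 0.3400)
After 2 steps: (0.3192, 0.3547, 0.3261)
After 3 steps: (0.3208, 0.3520, 0.3272)
After 4 steps: (0.3207, 0.3522, 0.3271)
P(in A after 4 steps) = 0.3271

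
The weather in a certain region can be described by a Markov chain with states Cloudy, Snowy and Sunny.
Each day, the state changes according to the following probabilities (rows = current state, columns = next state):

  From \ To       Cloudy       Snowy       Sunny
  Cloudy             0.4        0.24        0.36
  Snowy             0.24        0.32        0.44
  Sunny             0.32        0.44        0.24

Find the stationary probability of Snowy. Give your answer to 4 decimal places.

Let the stationary distribution be π with π = πP and π_1 + π_2 + π_3 = 1.
π_1 = 0.4·π_1 + 0.24·π_2 + 0.32·π_3
π_2 = 0.24·π_1 + 0.32·π_2 + 0.44·π_3
Solving with the normalization constraint gives π = (0.3186, 0.3360, 0.3454).
So the stationary probability of Snowy is 0.3360.

0.3360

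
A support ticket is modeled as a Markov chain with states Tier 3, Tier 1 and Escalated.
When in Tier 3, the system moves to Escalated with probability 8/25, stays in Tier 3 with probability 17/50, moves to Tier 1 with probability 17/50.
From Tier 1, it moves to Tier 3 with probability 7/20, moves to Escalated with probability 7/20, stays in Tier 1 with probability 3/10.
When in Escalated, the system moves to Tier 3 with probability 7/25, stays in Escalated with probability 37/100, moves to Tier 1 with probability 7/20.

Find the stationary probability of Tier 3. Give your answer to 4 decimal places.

Let the stationary distribution be π with π = πP and π_1 + π_2 + π_3 = 1.
π_1 = 0.34·π_1 + 0.35·π_2 + 0.28·π_3
π_2 = 0.34·π_1 + 0.3·π_2 + 0.35·π_3
Solving with the normalization constraint gives π = (0.3225, 0.3303, 0.3473).
So the stationary probability of Tier 3 is 0.3225.

0.3225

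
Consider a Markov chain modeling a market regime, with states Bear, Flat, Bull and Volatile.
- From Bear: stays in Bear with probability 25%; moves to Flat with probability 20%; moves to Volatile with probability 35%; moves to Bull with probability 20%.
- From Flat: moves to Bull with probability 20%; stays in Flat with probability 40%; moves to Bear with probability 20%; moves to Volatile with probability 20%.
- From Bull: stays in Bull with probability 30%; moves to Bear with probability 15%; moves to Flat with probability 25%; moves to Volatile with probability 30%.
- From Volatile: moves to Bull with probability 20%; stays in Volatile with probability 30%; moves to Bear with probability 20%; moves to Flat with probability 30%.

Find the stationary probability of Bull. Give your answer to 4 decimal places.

0.2222

Let the stationary distribution be π with π = πP and π_1 + π_2 + π_3 + π_4 = 1.
π_1 = 0.25·π_1 + 0.2·π_2 + 0.15·π_3 + 0.2·π_4
π_2 = 0.2·π_1 + 0.4·π_2 + 0.25·π_3 + 0.3·π_4
π_3 = 0.2·π_1 + 0.2·π_2 + 0.3·π_3 + 0.2·π_4
Solving with the normalization constraint gives π = (0.1988, 0.2989, 0.2222, 0.2801).
So the stationary probability of Bull is 0.2222.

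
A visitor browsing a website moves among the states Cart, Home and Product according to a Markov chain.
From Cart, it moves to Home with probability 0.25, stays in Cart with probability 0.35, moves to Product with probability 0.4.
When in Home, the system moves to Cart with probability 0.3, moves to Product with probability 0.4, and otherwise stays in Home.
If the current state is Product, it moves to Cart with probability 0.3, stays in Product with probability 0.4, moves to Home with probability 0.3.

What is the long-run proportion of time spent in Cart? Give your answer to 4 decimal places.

0.3158

Let the stationary distribution be π with π = πP and π_1 + π_2 + π_3 = 1.
π_1 = 0.35·π_1 + 0.3·π_2 + 0.3·π_3
π_2 = 0.25·π_1 + 0.3·π_2 + 0.3·π_3
Solving with the normalization constraint gives π = (0.3158, 0.2842, 0.4000).
So the stationary probability of Cart is 0.3158.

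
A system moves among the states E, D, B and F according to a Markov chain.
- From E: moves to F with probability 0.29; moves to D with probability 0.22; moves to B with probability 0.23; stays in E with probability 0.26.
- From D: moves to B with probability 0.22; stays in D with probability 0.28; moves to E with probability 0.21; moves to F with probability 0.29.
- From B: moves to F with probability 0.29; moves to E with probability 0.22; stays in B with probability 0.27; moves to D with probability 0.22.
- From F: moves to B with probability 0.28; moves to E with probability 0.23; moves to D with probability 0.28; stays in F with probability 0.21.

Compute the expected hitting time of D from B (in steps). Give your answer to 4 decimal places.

4.2353

Let t(s) be the expected number of steps to first reach D from state s, with t(D) = 0. Conditioning on the first step:
t(E) = 1 + 0.26·t(E) + 0.23·t(B) + 0.29·t(F)
t(B) = 1 + 0.22·t(E) + 0.27·t(B) + 0.29·t(F)
t(F) = 1 + 0.23·t(E) + 0.28·t(B) + 0.21·t(F)
Solving: t(E) = 4.2353, t(B) = 4.2353, t(F) = 4.0000.
Expected steps from B to D: 4.2353.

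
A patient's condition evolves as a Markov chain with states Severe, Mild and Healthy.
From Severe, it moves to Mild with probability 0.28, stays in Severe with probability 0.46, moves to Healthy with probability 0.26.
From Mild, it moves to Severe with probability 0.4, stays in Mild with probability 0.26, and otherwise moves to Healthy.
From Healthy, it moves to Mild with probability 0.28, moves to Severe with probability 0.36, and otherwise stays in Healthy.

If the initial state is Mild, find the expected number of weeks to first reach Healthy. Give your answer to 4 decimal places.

Let t(s) be the expected number of weeks to first reach Healthy from state s, with t(Healthy) = 0. Conditioning on the first week:
t(Severe) = 1 + 0.46·t(Severe) + 0.28·t(Mild)
t(Mild) = 1 + 0.4·t(Severe) + 0.26·t(Mild)
Solving: t(Severe) = 3.5466, t(Mild) = 3.2684.
Expected weeks from Mild to Healthy: 3.2684.

3.2684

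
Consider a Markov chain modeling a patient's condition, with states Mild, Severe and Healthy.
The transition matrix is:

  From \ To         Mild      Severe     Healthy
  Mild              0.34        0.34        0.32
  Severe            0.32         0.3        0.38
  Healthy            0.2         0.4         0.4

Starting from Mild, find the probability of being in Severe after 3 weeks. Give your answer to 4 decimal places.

Propagate the distribution vector 3 weeks from Mild.
After 0 weeks: (1.0000, 0.0000, 0.0000)
After 1 week: (0.3400, 0.3400, 0.3200)
After 2 weeks: (0.2884, 0.3456, 0.3660)
After 3 weeks: (0.2818, 0.3481, 0.3700)
P(in Severe after 3 weeks) = 0.3481

0.3481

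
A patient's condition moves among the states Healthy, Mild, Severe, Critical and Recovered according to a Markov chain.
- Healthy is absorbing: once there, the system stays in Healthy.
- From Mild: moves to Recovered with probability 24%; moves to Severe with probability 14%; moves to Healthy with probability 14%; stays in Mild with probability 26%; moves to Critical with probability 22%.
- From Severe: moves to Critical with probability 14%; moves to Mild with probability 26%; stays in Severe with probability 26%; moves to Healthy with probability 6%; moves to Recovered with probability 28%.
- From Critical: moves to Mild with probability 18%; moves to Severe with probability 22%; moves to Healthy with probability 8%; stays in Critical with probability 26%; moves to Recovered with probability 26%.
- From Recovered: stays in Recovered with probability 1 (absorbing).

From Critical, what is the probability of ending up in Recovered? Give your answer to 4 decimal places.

Let h(s) be the probability of absorption at Recovered starting from transient state s. Then h(Recovered) = 1 and h(Healthy) = 0. By first-step analysis:
h(Mild) = 0.14·0 + 0.26·h(Mild) + 0.14·h(Severe) + 0.22·h(Critical) + 0.24·1
h(Severe) = 0.06·0 + 0.26·h(Mild) + 0.26·h(Severe) + 0.14·h(Critical) + 0.28·1
h(Critical) = 0.08·0 + 0.18·h(Mild) + 0.22·h(Severe) + 0.26·h(Critical) + 0.26·1
Solving: h(Mild) = 0.6902, h(Severe) = 0.7620, h(Critical) = 0.7458.
Starting from Critical, the probability is 0.7458.

0.7458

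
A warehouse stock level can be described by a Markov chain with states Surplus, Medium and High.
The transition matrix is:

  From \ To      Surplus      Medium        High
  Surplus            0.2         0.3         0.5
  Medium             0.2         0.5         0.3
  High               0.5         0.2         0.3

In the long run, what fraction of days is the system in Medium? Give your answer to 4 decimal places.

Let the stationary distribution be π with π = πP and π_1 + π_2 + π_3 = 1.
π_1 = 0.2·π_1 + 0.2·π_2 + 0.5·π_3
π_2 = 0.3·π_1 + 0.5·π_2 + 0.2·π_3
Solving with the normalization constraint gives π = (0.3085, 0.3298, 0.3617).
So the stationary probability of Medium is 0.3298.

0.3298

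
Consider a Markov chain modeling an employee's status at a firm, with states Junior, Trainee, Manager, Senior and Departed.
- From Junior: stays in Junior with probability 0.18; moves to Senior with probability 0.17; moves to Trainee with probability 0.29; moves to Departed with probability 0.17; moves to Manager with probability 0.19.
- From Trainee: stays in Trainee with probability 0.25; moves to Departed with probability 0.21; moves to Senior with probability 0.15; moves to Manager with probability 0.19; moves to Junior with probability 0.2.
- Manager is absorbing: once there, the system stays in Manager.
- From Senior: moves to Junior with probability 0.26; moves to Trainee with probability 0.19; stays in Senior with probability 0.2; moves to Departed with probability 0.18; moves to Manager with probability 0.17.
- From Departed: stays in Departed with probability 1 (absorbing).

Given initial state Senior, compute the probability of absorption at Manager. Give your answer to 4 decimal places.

0.4925

Let h(s) be the probability of absorption at Manager starting from transient state s. Then h(Manager) = 1 and h(Departed) = 0. By first-step analysis:
h(Junior) = 0.18·h(Junior) + 0.29·h(Trainee) + 0.19·1 + 0.17·h(Senior) + 0.17·0
h(Trainee) = 0.2·h(Junior) + 0.25·h(Trainee) + 0.19·1 + 0.15·h(Senior) + 0.21·0
h(Senior) = 0.26·h(Junior) + 0.19·h(Trainee) + 0.17·1 + 0.2·h(Senior) + 0.18·0
Solving: h(Junior) = 0.5060, h(Trainee) = 0.4868, h(Senior) = 0.4925.
Starting from Senior, the probability is 0.4925.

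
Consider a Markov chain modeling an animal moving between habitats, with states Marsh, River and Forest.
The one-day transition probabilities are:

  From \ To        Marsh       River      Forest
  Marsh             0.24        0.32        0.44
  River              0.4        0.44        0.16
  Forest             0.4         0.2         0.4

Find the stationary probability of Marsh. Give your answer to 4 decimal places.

0.3448

Let the stationary distribution be π with π = πP and π_1 + π_2 + π_3 = 1.
π_1 = 0.24·π_1 + 0.4·π_2 + 0.4·π_3
π_2 = 0.32·π_1 + 0.44·π_2 + 0.2·π_3
Solving with the normalization constraint gives π = (0.3448, 0.3176, 0.3376).
So the stationary probability of Marsh is 0.3448.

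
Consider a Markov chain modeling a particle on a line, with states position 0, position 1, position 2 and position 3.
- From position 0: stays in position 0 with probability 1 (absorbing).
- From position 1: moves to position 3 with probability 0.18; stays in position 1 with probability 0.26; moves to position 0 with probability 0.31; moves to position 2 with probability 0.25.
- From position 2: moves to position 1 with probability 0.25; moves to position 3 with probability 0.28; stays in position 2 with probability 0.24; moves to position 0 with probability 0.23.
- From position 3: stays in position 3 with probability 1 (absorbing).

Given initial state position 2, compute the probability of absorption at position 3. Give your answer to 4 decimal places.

Let h(s) be the probability of absorption at position 3 starting from transient state s. Then h(position 3) = 1 and h(position 0) = 0. By first-step analysis:
h(position 1) = 0.31·0 + 0.26·h(position 1) + 0.25·h(position 2) + 0.18·1
h(position 2) = 0.23·0 + 0.25·h(position 1) + 0.24·h(position 2) + 0.28·1
Solving: h(position 1) = 0.4137, h(position 2) = 0.5045.
Starting from position 2, the probability is 0.5045.

0.5045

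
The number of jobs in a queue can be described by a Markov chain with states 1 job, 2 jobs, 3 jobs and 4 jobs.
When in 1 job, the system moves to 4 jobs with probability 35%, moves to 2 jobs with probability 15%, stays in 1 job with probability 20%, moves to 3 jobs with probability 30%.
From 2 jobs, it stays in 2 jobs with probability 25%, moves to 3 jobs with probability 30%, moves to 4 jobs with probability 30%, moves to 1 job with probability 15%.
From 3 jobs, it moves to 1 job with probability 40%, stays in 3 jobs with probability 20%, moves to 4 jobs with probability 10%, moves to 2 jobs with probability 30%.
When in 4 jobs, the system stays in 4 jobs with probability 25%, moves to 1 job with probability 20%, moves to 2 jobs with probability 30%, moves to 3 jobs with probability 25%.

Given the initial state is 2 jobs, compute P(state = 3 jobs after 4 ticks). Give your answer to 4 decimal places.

0.2612

Propagate the distribution vector 4 ticks from 2 jobs.
After 0 ticks: (0.0000, 1.0000, 0.0000, 0.0000)
After 1 tick: (0.1500, 0.2500, 0.3000, 0.3000)
After 2 ticks: (0.2475, 0.2650, 0.2550, 0.2325)
After 3 ticks: (0.2378, 0.2496, 0.2629, 0.2498)
After 4 ticks: (0.2401, 0.2519, 0.2612, 0.2468)
P(in 3 jobs after 4 ticks) = 0.2612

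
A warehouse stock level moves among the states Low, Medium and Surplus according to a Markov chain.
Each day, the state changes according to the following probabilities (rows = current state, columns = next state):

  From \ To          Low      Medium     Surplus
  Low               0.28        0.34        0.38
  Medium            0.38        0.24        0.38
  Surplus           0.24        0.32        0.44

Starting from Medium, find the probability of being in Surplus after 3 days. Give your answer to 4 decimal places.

0.4042

Propagate the distribution vector 3 days from Medium.
After 0 days: (0.0000, 1.0000, 0.0000)
After 1 day: (0.3800, 0.2400, 0.3800)
After 2 days: (0.2888, 0.3084, 0.4028)
After 3 days: (0.2947, 0.3011, 0.4042)
P(in Surplus after 3 days) = 0.4042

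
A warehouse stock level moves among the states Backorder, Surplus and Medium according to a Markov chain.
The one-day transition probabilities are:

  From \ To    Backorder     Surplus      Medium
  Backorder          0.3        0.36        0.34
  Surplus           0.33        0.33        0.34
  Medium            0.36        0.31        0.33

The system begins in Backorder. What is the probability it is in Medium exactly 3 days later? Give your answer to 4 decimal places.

0.3366

Propagate the distribution vector 3 days from Backorder.
After 0 days: (1.0000, 0.0000, 0.0000)
After 1 day: (0.3000, 0.3600, 0.3400)
After 2 days: (0.3312, 0.3322, 0.3366)
After 3 days: (0.3302, 0.3332, 0.3366)
P(in Medium after 3 days) = 0.3366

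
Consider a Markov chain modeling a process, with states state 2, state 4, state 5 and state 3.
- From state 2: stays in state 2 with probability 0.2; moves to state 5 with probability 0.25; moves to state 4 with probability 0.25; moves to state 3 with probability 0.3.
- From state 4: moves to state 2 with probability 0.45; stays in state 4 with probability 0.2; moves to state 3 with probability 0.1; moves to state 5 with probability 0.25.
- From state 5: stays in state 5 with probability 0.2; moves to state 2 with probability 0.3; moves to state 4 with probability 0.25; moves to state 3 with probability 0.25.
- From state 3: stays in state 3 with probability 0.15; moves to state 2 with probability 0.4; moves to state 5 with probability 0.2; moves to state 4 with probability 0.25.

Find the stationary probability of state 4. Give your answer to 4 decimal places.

Let the stationary distribution be π with π = πP and π_1 + π_2 + π_3 + π_4 = 1.
π_1 = 0.2·π_1 + 0.45·π_2 + 0.3·π_3 + 0.4·π_4
π_2 = 0.25·π_1 + 0.2·π_2 + 0.25·π_3 + 0.25·π_4
π_3 = 0.25·π_1 + 0.25·π_2 + 0.2·π_3 + 0.2·π_4
Solving with the normalization constraint gives π = (0.3242, 0.2381, 0.2281, 0.2095).
So the stationary probability of state 4 is 0.2381.

0.2381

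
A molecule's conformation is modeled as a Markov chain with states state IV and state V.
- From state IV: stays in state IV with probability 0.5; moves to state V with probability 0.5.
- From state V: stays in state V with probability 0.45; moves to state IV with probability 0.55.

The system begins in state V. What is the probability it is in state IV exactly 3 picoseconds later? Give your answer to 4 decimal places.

Propagate the distribution vector 3 picoseconds from state V.
After 0 picoseconds: (0.0000, 1.0000)
After 1 picosecond: (0.5500, 0.4500)
After 2 picoseconds: (0.5225, 0.4775)
After 3 picoseconds: (0.5239, 0.4761)
P(in state IV after 3 picoseconds) = 0.5239

0.5239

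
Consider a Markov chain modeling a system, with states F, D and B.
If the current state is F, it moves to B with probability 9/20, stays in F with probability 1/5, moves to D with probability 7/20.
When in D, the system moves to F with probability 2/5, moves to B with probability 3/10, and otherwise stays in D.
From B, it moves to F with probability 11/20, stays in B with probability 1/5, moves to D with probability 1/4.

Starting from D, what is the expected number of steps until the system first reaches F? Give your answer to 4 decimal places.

2.2680

Let t(s) be the expected number of steps to first reach F from state s, with t(F) = 0. Conditioning on the first step:
t(D) = 1 + 0.3·t(D) + 0.3·t(B)
t(B) = 1 + 0.25·t(D) + 0.2·t(B)
Solving: t(D) = 2.2680, t(B) = 1.9588.
Expected steps from D to F: 2.2680.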